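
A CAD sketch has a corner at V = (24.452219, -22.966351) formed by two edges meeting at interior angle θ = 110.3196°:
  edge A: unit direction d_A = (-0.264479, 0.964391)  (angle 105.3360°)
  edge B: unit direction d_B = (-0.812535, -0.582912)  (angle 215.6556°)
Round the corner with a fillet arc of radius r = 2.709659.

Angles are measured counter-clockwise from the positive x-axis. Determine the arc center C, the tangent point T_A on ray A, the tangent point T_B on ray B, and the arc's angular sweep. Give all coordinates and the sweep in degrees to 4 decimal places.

center=(21.3402,-21.8641) T_A=(23.9534,-21.1474) T_B=(22.9197,-24.0658) sweep=69.6804

bisector direction at 160.4958° = (-0.942617,0.333876)
center distance |VC| = r/sin(θ/2) = 2.709659/sin(55.1598°) = 3.301448
C = V + |VC|·bis = (21.3402,-21.8641)
T_A = V + ((C−V)·d_A)·d_A = V + 1.8861·d_A = (23.9534,-21.1474)
T_B = V + ((C−V)·d_B)·d_B = V + 1.8861·d_B = (22.9197,-24.0658)
sweep = 180° − θ = 69.6804°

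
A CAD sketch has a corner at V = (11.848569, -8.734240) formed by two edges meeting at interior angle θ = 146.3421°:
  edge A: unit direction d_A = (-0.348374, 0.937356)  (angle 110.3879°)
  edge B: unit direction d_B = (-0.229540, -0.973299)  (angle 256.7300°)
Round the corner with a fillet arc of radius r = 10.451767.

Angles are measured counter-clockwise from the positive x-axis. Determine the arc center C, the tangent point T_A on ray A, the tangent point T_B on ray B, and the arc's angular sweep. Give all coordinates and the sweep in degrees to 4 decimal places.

bisector direction at 183.5590° = (-0.998071,-0.062075)
center distance |VC| = r/sin(θ/2) = 10.451767/sin(73.1710°) = 10.919409
C = V + |VC|·bis = (0.9502,-9.4121)
T_A = V + ((C−V)·d_A)·d_A = V + 3.1613·d_A = (10.7472,-5.7709)
T_B = V + ((C−V)·d_B)·d_B = V + 3.1613·d_B = (11.1229,-11.8112)
sweep = 180° − θ = 33.6579°

center=(0.9502,-9.4121) T_A=(10.7472,-5.7709) T_B=(11.1229,-11.8112) sweep=33.6579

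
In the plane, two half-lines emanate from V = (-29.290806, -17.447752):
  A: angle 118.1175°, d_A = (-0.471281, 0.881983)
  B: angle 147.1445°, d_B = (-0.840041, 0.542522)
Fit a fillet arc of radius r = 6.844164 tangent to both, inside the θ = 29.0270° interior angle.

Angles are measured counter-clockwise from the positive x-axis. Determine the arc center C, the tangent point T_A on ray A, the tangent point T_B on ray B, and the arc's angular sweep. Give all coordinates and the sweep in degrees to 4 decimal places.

bisector direction at 132.6310° = (-0.677274,0.735731)
center distance |VC| = r/sin(θ/2) = 6.844164/sin(14.5135°) = 27.310225
C = V + |VC|·bis = (-47.7873,2.6452)
T_A = V + ((C−V)·d_A)·d_A = V + 26.4387·d_A = (-41.7509,5.8707)
T_B = V + ((C−V)·d_B)·d_B = V + 26.4387·d_B = (-51.5004,-3.1042)
sweep = 180° − θ = 150.9730°

center=(-47.7873,2.6452) T_A=(-41.7509,5.8707) T_B=(-51.5004,-3.1042) sweep=150.9730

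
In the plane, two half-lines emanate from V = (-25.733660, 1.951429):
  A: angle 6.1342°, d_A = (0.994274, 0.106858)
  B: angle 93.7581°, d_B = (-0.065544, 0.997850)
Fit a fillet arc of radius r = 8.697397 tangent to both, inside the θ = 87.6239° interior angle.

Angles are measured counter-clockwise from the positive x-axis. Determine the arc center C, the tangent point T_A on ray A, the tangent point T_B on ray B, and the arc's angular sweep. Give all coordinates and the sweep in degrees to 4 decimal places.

bisector direction at 49.9462° = (0.643507,0.765440)
center distance |VC| = r/sin(θ/2) = 8.697397/sin(43.8120°) = 12.563161
C = V + |VC|·bis = (-17.6492,11.5678)
T_A = V + ((C−V)·d_A)·d_A = V + 9.0658·d_A = (-16.7198,2.9202)
T_B = V + ((C−V)·d_B)·d_B = V + 9.0658·d_B = (-26.3279,10.9977)
sweep = 180° − θ = 92.3761°

center=(-17.6492,11.5678) T_A=(-16.7198,2.9202) T_B=(-26.3279,10.9977) sweep=92.3761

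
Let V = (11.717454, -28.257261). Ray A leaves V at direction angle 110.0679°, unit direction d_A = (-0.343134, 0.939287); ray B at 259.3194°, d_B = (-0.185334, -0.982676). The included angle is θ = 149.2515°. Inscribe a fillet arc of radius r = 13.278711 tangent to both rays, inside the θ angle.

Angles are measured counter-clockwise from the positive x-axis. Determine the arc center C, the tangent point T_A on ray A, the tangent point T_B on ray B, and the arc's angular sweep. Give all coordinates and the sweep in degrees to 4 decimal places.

center=(-2.0079,-29.3842) T_A=(10.4646,-24.8278) T_B=(11.0408,-31.8452) sweep=30.7485

bisector direction at 184.6936° = (-0.996646,-0.081828)
center distance |VC| = r/sin(θ/2) = 13.278711/sin(74.6257°) = 13.771530
C = V + |VC|·bis = (-2.0079,-29.3842)
T_A = V + ((C−V)·d_A)·d_A = V + 3.6511·d_A = (10.4646,-24.8278)
T_B = V + ((C−V)·d_B)·d_B = V + 3.6511·d_B = (11.0408,-31.8452)
sweep = 180° − θ = 30.7485°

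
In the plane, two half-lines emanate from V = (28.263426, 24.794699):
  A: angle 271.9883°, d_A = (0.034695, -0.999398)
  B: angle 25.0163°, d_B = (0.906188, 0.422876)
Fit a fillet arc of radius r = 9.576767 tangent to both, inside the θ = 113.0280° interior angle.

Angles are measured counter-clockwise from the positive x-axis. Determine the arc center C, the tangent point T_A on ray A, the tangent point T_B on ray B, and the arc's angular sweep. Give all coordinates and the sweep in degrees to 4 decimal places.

center=(38.0542,18.7954) T_A=(28.4832,18.4632) T_B=(34.0044,27.4738) sweep=66.9720

bisector direction at 328.5023° = (0.852661,-0.522464)
center distance |VC| = r/sin(θ/2) = 9.576767/sin(56.5140°) = 11.482650
C = V + |VC|·bis = (38.0542,18.7954)
T_A = V + ((C−V)·d_A)·d_A = V + 6.3354·d_A = (28.4832,18.4632)
T_B = V + ((C−V)·d_B)·d_B = V + 6.3354·d_B = (34.0044,27.4738)
sweep = 180° − θ = 66.9720°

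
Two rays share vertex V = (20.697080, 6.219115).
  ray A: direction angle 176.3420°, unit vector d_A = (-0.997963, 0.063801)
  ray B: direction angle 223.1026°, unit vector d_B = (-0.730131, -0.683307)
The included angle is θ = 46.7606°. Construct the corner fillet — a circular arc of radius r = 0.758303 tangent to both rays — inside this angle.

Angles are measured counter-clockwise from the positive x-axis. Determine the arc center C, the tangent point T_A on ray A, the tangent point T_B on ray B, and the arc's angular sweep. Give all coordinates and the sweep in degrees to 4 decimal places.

center=(18.8983,5.5743) T_A=(18.9467,6.3310) T_B=(19.4164,5.0206) sweep=133.2394

bisector direction at 199.7223° = (-0.941339,-0.337462)
center distance |VC| = r/sin(θ/2) = 0.758303/sin(23.3803°) = 1.910890
C = V + |VC|·bis = (18.8983,5.5743)
T_A = V + ((C−V)·d_A)·d_A = V + 1.7540·d_A = (18.9467,6.3310)
T_B = V + ((C−V)·d_B)·d_B = V + 1.7540·d_B = (19.4164,5.0206)
sweep = 180° − θ = 133.2394°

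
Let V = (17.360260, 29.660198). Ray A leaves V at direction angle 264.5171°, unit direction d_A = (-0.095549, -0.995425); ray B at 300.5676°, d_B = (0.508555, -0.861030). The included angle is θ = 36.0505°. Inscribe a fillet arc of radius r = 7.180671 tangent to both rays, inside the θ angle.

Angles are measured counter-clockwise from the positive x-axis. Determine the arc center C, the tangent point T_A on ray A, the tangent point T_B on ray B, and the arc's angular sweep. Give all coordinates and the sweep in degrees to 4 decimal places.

center=(22.3996,7.0083) T_A=(15.2518,7.6944) T_B=(28.5824,10.6601) sweep=143.9495

bisector direction at 282.5423° = (0.217161,-0.976136)
center distance |VC| = r/sin(θ/2) = 7.180671/sin(18.0252°) = 23.205667
C = V + |VC|·bis = (22.3996,7.0083)
T_A = V + ((C−V)·d_A)·d_A = V + 22.0667·d_A = (15.2518,7.6944)
T_B = V + ((C−V)·d_B)·d_B = V + 22.0667·d_B = (28.5824,10.6601)
sweep = 180° − θ = 143.9495°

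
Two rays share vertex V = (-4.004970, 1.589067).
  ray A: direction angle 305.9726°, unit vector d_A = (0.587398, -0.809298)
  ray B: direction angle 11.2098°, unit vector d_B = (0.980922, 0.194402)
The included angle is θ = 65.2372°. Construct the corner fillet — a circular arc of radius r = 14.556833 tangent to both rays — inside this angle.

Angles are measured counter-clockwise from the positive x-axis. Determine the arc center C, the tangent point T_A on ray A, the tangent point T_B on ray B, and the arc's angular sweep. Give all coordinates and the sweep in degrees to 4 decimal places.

center=(21.1366,-8.2683) T_A=(9.3558,-16.8189) T_B=(18.3067,6.0109) sweep=114.7628

bisector direction at 338.5912° = (0.931000,-0.365020)
center distance |VC| = r/sin(θ/2) = 14.556833/sin(32.6186°) = 27.004895
C = V + |VC|·bis = (21.1366,-8.2683)
T_A = V + ((C−V)·d_A)·d_A = V + 22.7456·d_A = (9.3558,-16.8189)
T_B = V + ((C−V)·d_B)·d_B = V + 22.7456·d_B = (18.3067,6.0109)
sweep = 180° − θ = 114.7628°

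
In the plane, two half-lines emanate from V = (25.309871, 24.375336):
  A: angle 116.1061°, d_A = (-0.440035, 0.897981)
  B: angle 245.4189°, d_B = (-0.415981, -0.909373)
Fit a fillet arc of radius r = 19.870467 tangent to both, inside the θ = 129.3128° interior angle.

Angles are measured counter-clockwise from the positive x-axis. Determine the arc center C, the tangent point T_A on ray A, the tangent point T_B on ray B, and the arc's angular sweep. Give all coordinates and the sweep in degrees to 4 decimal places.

center=(3.3253,24.0827) T_A=(21.1686,32.8264) T_B=(21.3950,15.8170) sweep=50.6872

bisector direction at 180.7625° = (-0.999911,-0.013308)
center distance |VC| = r/sin(θ/2) = 19.870467/sin(64.6564°) = 21.986513
C = V + |VC|·bis = (3.3253,24.0827)
T_A = V + ((C−V)·d_A)·d_A = V + 9.4112·d_A = (21.1686,32.8264)
T_B = V + ((C−V)·d_B)·d_B = V + 9.4112·d_B = (21.3950,15.8170)
sweep = 180° − θ = 50.6872°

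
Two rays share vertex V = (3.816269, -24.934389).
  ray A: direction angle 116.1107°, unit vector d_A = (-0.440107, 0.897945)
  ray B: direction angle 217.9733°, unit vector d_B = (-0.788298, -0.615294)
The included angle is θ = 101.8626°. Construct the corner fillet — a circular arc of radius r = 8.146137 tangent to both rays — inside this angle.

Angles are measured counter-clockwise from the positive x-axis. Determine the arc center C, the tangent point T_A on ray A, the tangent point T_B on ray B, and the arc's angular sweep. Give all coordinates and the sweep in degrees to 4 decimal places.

bisector direction at 167.0420° = (-0.974535,0.224237)
center distance |VC| = r/sin(θ/2) = 8.146137/sin(50.9313°) = 10.492315
C = V + |VC|·bis = (-6.4089,-22.5816)
T_A = V + ((C−V)·d_A)·d_A = V + 6.6128·d_A = (0.9059,-18.9965)
T_B = V + ((C−V)·d_B)·d_B = V + 6.6128·d_B = (-1.3966,-29.0032)
sweep = 180° − θ = 78.1374°

center=(-6.4089,-22.5816) T_A=(0.9059,-18.9965) T_B=(-1.3966,-29.0032) sweep=78.1374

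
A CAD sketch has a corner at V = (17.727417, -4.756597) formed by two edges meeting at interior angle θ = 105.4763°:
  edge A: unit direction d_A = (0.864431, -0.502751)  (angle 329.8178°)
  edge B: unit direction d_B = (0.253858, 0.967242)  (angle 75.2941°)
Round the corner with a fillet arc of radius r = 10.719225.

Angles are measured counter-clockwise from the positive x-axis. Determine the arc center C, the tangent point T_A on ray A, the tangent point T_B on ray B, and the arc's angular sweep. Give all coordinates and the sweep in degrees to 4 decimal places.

bisector direction at 22.5559° = (0.923505,0.383585)
center distance |VC| = r/sin(θ/2) = 10.719225/sin(52.7381°) = 13.468448
C = V + |VC|·bis = (30.1656,0.4097)
T_A = V + ((C−V)·d_A)·d_A = V + 8.1546·d_A = (24.7765,-8.8563)
T_B = V + ((C−V)·d_B)·d_B = V + 8.1546·d_B = (19.7975,3.1309)
sweep = 180° − θ = 74.5237°

center=(30.1656,0.4097) T_A=(24.7765,-8.8563) T_B=(19.7975,3.1309) sweep=74.5237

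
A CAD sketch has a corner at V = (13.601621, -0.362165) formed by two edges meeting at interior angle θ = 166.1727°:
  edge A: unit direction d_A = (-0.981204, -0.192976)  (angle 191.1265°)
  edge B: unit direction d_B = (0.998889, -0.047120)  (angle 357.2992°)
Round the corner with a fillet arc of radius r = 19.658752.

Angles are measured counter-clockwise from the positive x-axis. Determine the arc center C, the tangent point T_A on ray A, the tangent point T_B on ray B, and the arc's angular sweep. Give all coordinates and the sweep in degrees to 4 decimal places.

center=(15.0564,-20.1114) T_A=(11.2627,-0.8222) T_B=(15.9827,-0.4745) sweep=13.8273

bisector direction at 274.2129° = (0.073462,-0.997298)
center distance |VC| = r/sin(θ/2) = 19.658752/sin(83.0863°) = 19.802744
C = V + |VC|·bis = (15.0564,-20.1114)
T_A = V + ((C−V)·d_A)·d_A = V + 2.3837·d_A = (11.2627,-0.8222)
T_B = V + ((C−V)·d_B)·d_B = V + 2.3837·d_B = (15.9827,-0.4745)
sweep = 180° − θ = 13.8273°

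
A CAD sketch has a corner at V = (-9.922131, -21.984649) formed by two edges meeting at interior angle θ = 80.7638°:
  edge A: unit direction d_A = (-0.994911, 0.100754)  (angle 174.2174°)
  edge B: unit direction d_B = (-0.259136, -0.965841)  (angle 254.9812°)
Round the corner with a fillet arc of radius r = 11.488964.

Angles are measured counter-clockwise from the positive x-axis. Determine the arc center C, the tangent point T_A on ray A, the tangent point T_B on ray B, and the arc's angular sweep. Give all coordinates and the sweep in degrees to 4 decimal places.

bisector direction at 214.5993° = (-0.823143,-0.567834)
center distance |VC| = r/sin(θ/2) = 11.488964/sin(40.3819°) = 17.733186
C = V + |VC|·bis = (-24.5191,-32.0541)
T_A = V + ((C−V)·d_A)·d_A = V + 13.5081·d_A = (-23.3615,-20.6236)
T_B = V + ((C−V)·d_B)·d_B = V + 13.5081·d_B = (-13.4226,-35.0314)
sweep = 180° − θ = 99.2362°

center=(-24.5191,-32.0541) T_A=(-23.3615,-20.6236) T_B=(-13.4226,-35.0314) sweep=99.2362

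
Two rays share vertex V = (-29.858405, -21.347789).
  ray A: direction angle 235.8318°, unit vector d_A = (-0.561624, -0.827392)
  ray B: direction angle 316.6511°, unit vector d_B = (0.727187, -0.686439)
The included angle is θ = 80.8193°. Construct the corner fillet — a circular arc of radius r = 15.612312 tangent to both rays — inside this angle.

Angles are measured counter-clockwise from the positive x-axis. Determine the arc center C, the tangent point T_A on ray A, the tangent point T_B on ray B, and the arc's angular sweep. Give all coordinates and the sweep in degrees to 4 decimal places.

center=(-27.2400,-45.2889) T_A=(-40.1576,-36.5206) T_B=(-16.5231,-33.9358) sweep=99.1807

bisector direction at 276.2414° = (0.108719,-0.994073)
center distance |VC| = r/sin(θ/2) = 15.612312/sin(40.4096°) = 24.083851
C = V + |VC|·bis = (-27.2400,-45.2889)
T_A = V + ((C−V)·d_A)·d_A = V + 18.3381·d_A = (-40.1576,-36.5206)
T_B = V + ((C−V)·d_B)·d_B = V + 18.3381·d_B = (-16.5231,-33.9358)
sweep = 180° − θ = 99.1807°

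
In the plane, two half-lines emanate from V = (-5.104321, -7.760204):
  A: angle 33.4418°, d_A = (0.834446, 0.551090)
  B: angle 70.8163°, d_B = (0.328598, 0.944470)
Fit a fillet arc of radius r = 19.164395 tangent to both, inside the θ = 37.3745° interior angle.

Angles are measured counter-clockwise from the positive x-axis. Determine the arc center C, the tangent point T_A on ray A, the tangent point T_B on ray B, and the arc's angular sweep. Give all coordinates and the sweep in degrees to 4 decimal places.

bisector direction at 52.1290° = (0.613885,0.789395)
center distance |VC| = r/sin(θ/2) = 19.164395/sin(18.6872°) = 59.813556
C = V + |VC|·bis = (31.6143,39.4563)
T_A = V + ((C−V)·d_A)·d_A = V + 56.6603·d_A = (42.1756,23.4647)
T_B = V + ((C−V)·d_B)·d_B = V + 56.6603·d_B = (13.5141,45.7537)
sweep = 180° − θ = 142.6255°

center=(31.6143,39.4563) T_A=(42.1756,23.4647) T_B=(13.5141,45.7537) sweep=142.6255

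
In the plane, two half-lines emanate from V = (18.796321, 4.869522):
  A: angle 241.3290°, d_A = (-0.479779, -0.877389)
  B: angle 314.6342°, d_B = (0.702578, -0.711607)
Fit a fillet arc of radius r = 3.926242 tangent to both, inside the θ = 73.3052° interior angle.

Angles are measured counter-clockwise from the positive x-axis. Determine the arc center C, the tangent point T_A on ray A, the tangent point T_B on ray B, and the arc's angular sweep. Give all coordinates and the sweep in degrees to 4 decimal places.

bisector direction at 277.9816° = (0.138855,-0.990313)
center distance |VC| = r/sin(θ/2) = 3.926242/sin(36.6526°) = 6.577042
C = V + |VC|·bis = (19.7096,-1.6438)
T_A = V + ((C−V)·d_A)·d_A = V + 5.2766·d_A = (16.2647,0.2399)
T_B = V + ((C−V)·d_B)·d_B = V + 5.2766·d_B = (22.5035,1.1147)
sweep = 180° − θ = 106.6948°

center=(19.7096,-1.6438) T_A=(16.2647,0.2399) T_B=(22.5035,1.1147) sweep=106.6948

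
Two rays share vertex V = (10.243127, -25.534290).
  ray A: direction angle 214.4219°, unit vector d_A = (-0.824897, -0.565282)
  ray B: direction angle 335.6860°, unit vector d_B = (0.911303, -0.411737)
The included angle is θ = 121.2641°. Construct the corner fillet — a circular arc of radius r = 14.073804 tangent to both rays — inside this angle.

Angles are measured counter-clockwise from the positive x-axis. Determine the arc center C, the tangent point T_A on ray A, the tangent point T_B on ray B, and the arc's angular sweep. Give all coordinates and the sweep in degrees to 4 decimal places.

bisector direction at 275.0539° = (0.088094,-0.996112)
center distance |VC| = r/sin(θ/2) = 14.073804/sin(60.6320°) = 16.149160
C = V + |VC|·bis = (11.6658,-41.6207)
T_A = V + ((C−V)·d_A)·d_A = V + 7.9198·d_A = (3.7101,-30.0112)
T_B = V + ((C−V)·d_B)·d_B = V + 7.9198·d_B = (17.4605,-28.7952)
sweep = 180° − θ = 58.7359°

center=(11.6658,-41.6207) T_A=(3.7101,-30.0112) T_B=(17.4605,-28.7952) sweep=58.7359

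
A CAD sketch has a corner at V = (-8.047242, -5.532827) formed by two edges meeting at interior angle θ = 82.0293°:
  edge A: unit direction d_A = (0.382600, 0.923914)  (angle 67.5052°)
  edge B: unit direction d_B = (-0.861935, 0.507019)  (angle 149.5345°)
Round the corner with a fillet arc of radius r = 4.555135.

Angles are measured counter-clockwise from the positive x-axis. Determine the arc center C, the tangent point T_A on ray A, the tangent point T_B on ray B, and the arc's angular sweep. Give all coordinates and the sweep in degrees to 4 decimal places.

center=(-10.2520,1.0489) T_A=(-6.0434,-0.6939) T_B=(-12.5615,-2.8774) sweep=97.9707

bisector direction at 108.5199° = (-0.317633,0.948214)
center distance |VC| = r/sin(θ/2) = 4.555135/sin(41.0147°) = 6.941137
C = V + |VC|·bis = (-10.2520,1.0489)
T_A = V + ((C−V)·d_A)·d_A = V + 5.2374·d_A = (-6.0434,-0.6939)
T_B = V + ((C−V)·d_B)·d_B = V + 5.2374·d_B = (-12.5615,-2.8774)
sweep = 180° − θ = 97.9707°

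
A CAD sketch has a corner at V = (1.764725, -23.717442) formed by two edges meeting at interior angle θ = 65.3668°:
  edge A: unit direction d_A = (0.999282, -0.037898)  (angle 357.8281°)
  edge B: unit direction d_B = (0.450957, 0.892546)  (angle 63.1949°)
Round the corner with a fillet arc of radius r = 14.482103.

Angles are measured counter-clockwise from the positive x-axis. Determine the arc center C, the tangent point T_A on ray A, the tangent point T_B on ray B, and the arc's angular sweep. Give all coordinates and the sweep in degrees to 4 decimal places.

bisector direction at 30.5115° = (0.861527,0.507711)
center distance |VC| = r/sin(θ/2) = 14.482103/sin(32.6834°) = 26.818884
C = V + |VC|·bis = (24.8699,-10.1012)
T_A = V + ((C−V)·d_A)·d_A = V + 22.5726·d_A = (24.3211,-24.5729)
T_B = V + ((C−V)·d_B)·d_B = V + 22.5726·d_B = (11.9440,-3.5704)
sweep = 180° − θ = 114.6332°

center=(24.8699,-10.1012) T_A=(24.3211,-24.5729) T_B=(11.9440,-3.5704) sweep=114.6332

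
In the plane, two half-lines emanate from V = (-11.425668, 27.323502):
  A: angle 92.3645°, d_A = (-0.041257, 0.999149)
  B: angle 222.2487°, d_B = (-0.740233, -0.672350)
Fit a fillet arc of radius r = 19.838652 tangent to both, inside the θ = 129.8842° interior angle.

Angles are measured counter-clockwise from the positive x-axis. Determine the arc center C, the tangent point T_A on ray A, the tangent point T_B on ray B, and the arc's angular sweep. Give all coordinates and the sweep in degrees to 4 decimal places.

bisector direction at 157.3066° = (-0.922583,0.385800)
center distance |VC| = r/sin(θ/2) = 19.838652/sin(64.9421°) = 21.899862
C = V + |VC|·bis = (-31.6301,35.7725)
T_A = V + ((C−V)·d_A)·d_A = V + 9.2753·d_A = (-11.8083,36.5909)
T_B = V + ((C−V)·d_B)·d_B = V + 9.2753·d_B = (-18.2916,21.0872)
sweep = 180° − θ = 50.1158°

center=(-31.6301,35.7725) T_A=(-11.8083,36.5909) T_B=(-18.2916,21.0872) sweep=50.1158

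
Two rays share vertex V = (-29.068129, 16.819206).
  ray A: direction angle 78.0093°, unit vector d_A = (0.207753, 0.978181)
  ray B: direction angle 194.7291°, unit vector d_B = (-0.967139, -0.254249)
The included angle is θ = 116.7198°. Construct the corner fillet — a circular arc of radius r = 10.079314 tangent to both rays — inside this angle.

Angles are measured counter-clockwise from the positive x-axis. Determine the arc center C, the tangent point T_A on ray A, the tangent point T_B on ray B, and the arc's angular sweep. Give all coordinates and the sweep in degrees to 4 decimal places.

bisector direction at 136.3692° = (-0.723801,0.690009)
center distance |VC| = r/sin(θ/2) = 10.079314/sin(58.3599°) = 11.839074
C = V + |VC|·bis = (-37.6373,24.9883)
T_A = V + ((C−V)·d_A)·d_A = V + 6.2106·d_A = (-27.7779,22.8943)
T_B = V + ((C−V)·d_B)·d_B = V + 6.2106·d_B = (-35.0746,15.2402)
sweep = 180° − θ = 63.2802°

center=(-37.6373,24.9883) T_A=(-27.7779,22.8943) T_B=(-35.0746,15.2402) sweep=63.2802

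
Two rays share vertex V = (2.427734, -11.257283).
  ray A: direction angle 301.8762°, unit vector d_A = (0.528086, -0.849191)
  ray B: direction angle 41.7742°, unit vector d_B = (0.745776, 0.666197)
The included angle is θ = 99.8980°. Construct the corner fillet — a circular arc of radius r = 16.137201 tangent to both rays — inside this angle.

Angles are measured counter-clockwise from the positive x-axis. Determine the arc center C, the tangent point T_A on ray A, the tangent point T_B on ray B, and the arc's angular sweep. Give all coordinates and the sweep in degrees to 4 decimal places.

center=(23.2949,-14.2549) T_A=(9.5913,-22.7767) T_B=(12.5443,-2.2202) sweep=80.1020

bisector direction at 351.8252° = (0.989839,-0.142194)
center distance |VC| = r/sin(θ/2) = 16.137201/sin(49.9490°) = 21.081374
C = V + |VC|·bis = (23.2949,-14.2549)
T_A = V + ((C−V)·d_A)·d_A = V + 13.5652·d_A = (9.5913,-22.7767)
T_B = V + ((C−V)·d_B)·d_B = V + 13.5652·d_B = (12.5443,-2.2202)
sweep = 180° − θ = 80.1020°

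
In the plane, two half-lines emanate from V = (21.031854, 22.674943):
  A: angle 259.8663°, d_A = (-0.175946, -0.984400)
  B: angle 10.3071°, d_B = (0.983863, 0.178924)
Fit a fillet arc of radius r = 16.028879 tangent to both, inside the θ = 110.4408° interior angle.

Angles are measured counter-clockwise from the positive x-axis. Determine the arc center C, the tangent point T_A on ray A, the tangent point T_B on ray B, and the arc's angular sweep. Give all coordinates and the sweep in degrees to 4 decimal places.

bisector direction at 315.0867° = (0.708176,-0.706036)
center distance |VC| = r/sin(θ/2) = 16.028879/sin(55.2204°) = 19.515229
C = V + |VC|·bis = (34.8521,8.8965)
T_A = V + ((C−V)·d_A)·d_A = V + 11.1319·d_A = (19.0732,11.7167)
T_B = V + ((C−V)·d_B)·d_B = V + 11.1319·d_B = (31.9841,24.6667)
sweep = 180° − θ = 69.5592°

center=(34.8521,8.8965) T_A=(19.0732,11.7167) T_B=(31.9841,24.6667) sweep=69.5592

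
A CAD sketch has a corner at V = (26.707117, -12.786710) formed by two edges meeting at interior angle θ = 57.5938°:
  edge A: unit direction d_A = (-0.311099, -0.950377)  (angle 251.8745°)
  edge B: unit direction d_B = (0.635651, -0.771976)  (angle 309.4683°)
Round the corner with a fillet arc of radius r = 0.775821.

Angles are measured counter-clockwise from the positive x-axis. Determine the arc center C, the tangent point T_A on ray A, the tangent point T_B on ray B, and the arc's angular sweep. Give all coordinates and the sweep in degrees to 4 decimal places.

center=(27.0054,-14.3694) T_A=(26.2680,-14.1281) T_B=(27.6043,-13.8763) sweep=122.4062

bisector direction at 280.6714° = (0.185176,-0.982705)
center distance |VC| = r/sin(θ/2) = 0.775821/sin(28.7969°) = 1.610569
C = V + |VC|·bis = (27.0054,-14.3694)
T_A = V + ((C−V)·d_A)·d_A = V + 1.4114·d_A = (26.2680,-14.1281)
T_B = V + ((C−V)·d_B)·d_B = V + 1.4114·d_B = (27.6043,-13.8763)
sweep = 180° − θ = 122.4062°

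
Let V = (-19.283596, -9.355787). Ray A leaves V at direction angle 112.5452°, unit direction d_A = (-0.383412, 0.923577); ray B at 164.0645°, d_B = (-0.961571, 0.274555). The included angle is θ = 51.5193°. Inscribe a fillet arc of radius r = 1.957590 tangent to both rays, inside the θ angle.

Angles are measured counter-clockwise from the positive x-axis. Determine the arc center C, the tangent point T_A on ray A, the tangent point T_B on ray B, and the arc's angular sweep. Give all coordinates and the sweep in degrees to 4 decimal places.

bisector direction at 138.3048° = (-0.746694,0.665167)
center distance |VC| = r/sin(θ/2) = 1.957590/sin(25.7597°) = 4.504380
C = V + |VC|·bis = (-22.6470,-6.3596)
T_A = V + ((C−V)·d_A)·d_A = V + 4.0568·d_A = (-20.8390,-5.6091)
T_B = V + ((C−V)·d_B)·d_B = V + 4.0568·d_B = (-23.1845,-8.2420)
sweep = 180° − θ = 128.4807°

center=(-22.6470,-6.3596) T_A=(-20.8390,-5.6091) T_B=(-23.1845,-8.2420) sweep=128.4807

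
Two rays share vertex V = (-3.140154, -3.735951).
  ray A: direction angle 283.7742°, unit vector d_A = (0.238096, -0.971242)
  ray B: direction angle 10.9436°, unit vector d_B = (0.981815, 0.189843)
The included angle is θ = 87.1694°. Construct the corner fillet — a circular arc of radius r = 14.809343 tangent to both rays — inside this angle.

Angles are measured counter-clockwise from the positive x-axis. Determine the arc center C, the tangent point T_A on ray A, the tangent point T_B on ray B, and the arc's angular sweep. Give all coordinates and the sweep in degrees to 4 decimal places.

center=(14.9480,-15.3221) T_A=(0.5645,-18.8481) T_B=(12.1365,-0.7821) sweep=92.8306

bisector direction at 327.3589° = (0.842066,-0.539375)
center distance |VC| = r/sin(θ/2) = 14.809343/sin(43.5847°) = 21.480681
C = V + |VC|·bis = (14.9480,-15.3221)
T_A = V + ((C−V)·d_A)·d_A = V + 15.5597·d_A = (0.5645,-18.8481)
T_B = V + ((C−V)·d_B)·d_B = V + 15.5597·d_B = (12.1365,-0.7821)
sweep = 180° − θ = 92.8306°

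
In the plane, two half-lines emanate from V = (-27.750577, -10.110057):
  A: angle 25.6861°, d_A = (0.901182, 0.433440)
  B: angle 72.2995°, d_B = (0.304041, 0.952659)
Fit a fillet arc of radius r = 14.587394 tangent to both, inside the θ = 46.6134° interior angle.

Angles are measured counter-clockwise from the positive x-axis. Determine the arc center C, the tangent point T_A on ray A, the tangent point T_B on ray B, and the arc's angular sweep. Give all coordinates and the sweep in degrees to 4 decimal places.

bisector direction at 48.9928° = (0.656154,0.754627)
center distance |VC| = r/sin(θ/2) = 14.587394/sin(23.3067°) = 36.869170
C = V + |VC|·bis = (-3.5587,17.7124)
T_A = V + ((C−V)·d_A)·d_A = V + 33.8607·d_A = (2.7640,4.5665)
T_B = V + ((C−V)·d_B)·d_B = V + 33.8607·d_B = (-17.4555,22.1476)
sweep = 180° − θ = 133.3866°

center=(-3.5587,17.7124) T_A=(2.7640,4.5665) T_B=(-17.4555,22.1476) sweep=133.3866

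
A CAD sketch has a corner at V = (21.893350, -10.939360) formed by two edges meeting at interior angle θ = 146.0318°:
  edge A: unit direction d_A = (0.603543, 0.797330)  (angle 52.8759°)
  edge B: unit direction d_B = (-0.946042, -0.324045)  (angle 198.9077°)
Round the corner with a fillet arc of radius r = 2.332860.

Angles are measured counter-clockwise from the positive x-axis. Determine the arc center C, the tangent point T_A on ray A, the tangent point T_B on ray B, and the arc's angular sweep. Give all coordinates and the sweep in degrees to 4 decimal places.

bisector direction at 125.8918° = (-0.586256,0.810126)
center distance |VC| = r/sin(θ/2) = 2.332860/sin(73.0159°) = 2.439246
C = V + |VC|·bis = (20.4633,-8.9633)
T_A = V + ((C−V)·d_A)·d_A = V + 0.7125·d_A = (22.3234,-10.3712)
T_B = V + ((C−V)·d_B)·d_B = V + 0.7125·d_B = (21.2193,-11.1702)
sweep = 180° − θ = 33.9682°

center=(20.4633,-8.9633) T_A=(22.3234,-10.3712) T_B=(21.2193,-11.1702) sweep=33.9682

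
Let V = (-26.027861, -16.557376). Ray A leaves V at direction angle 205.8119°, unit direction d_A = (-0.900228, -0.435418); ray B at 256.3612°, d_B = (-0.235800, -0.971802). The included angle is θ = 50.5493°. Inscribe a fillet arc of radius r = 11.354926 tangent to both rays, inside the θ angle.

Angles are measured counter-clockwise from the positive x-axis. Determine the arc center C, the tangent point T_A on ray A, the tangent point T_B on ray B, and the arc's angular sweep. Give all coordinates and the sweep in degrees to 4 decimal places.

bisector direction at 231.0866° = (-0.628146,-0.778096)
center distance |VC| = r/sin(θ/2) = 11.354926/sin(25.2747°) = 26.594960
C = V + |VC|·bis = (-42.7334,-37.2508)
T_A = V + ((C−V)·d_A)·d_A = V + 24.0491·d_A = (-47.6775,-27.0288)
T_B = V + ((C−V)·d_B)·d_B = V + 24.0491·d_B = (-31.6986,-39.9283)
sweep = 180° − θ = 129.4507°

center=(-42.7334,-37.2508) T_A=(-47.6775,-27.0288) T_B=(-31.6986,-39.9283) sweep=129.4507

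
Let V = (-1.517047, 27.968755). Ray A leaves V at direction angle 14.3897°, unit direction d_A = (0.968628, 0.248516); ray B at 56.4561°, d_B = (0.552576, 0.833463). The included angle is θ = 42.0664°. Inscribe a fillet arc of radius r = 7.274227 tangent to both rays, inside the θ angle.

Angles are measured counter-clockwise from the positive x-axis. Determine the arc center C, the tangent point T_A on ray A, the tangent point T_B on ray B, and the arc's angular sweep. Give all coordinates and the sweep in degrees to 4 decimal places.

center=(14.9990,39.7160) T_A=(16.8067,32.6700) T_B=(8.9362,43.7356) sweep=137.9336

bisector direction at 35.4229° = (0.814896,0.579607)
center distance |VC| = r/sin(θ/2) = 7.274227/sin(21.0332°) = 20.267617
C = V + |VC|·bis = (14.9990,39.7160)
T_A = V + ((C−V)·d_A)·d_A = V + 18.9172·d_A = (16.8067,32.6700)
T_B = V + ((C−V)·d_B)·d_B = V + 18.9172·d_B = (8.9362,43.7356)
sweep = 180° − θ = 137.9336°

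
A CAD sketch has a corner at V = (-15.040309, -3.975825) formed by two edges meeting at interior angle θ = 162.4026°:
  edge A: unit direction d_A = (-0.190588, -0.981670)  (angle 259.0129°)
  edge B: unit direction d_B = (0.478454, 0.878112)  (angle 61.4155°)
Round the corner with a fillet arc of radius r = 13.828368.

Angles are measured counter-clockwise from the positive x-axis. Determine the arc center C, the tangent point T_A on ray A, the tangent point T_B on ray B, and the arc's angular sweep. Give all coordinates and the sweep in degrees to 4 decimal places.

bisector direction at 340.2142° = (0.940965,-0.338505)
center distance |VC| = r/sin(θ/2) = 13.828368/sin(81.2013°) = 13.993040
C = V + |VC|·bis = (-1.8734,-8.7125)
T_A = V + ((C−V)·d_A)·d_A = V + 2.1404·d_A = (-15.4482,-6.0770)
T_B = V + ((C−V)·d_B)·d_B = V + 2.1404·d_B = (-14.0162,-2.0963)
sweep = 180° − θ = 17.5974°

center=(-1.8734,-8.7125) T_A=(-15.4482,-6.0770) T_B=(-14.0162,-2.0963) sweep=17.5974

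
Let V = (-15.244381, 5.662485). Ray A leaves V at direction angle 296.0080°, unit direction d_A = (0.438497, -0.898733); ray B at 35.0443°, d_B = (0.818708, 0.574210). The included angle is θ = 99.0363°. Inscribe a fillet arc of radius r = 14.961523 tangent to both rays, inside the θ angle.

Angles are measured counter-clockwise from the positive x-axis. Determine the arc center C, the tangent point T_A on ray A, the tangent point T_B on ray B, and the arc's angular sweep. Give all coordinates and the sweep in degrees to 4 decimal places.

center=(3.8017,0.7461) T_A=(-9.6447,-5.8145) T_B=(-4.7894,12.9952) sweep=80.9637

bisector direction at 345.5261° = (0.968262,-0.249938)
center distance |VC| = r/sin(θ/2) = 14.961523/sin(49.5181°) = 19.670383
C = V + |VC|·bis = (3.8017,0.7461)
T_A = V + ((C−V)·d_A)·d_A = V + 12.7702·d_A = (-9.6447,-5.8145)
T_B = V + ((C−V)·d_B)·d_B = V + 12.7702·d_B = (-4.7894,12.9952)
sweep = 180° − θ = 80.9637°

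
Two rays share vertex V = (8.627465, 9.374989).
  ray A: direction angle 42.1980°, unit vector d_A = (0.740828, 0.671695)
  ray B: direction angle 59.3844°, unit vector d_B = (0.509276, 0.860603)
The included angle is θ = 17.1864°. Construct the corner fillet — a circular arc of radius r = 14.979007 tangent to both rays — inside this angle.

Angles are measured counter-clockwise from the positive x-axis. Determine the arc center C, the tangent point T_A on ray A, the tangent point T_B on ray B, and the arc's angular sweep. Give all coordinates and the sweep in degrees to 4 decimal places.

bisector direction at 50.7912° = (0.632148,0.774847)
center distance |VC| = r/sin(θ/2) = 14.979007/sin(8.5932°) = 100.249017
C = V + |VC|·bis = (71.9997,87.0527)
T_A = V + ((C−V)·d_A)·d_A = V + 99.1236·d_A = (82.0610,75.9558)
T_B = V + ((C−V)·d_B)·d_B = V + 99.1236·d_B = (59.1087,94.6811)
sweep = 180° − θ = 162.8136°

center=(71.9997,87.0527) T_A=(82.0610,75.9558) T_B=(59.1087,94.6811) sweep=162.8136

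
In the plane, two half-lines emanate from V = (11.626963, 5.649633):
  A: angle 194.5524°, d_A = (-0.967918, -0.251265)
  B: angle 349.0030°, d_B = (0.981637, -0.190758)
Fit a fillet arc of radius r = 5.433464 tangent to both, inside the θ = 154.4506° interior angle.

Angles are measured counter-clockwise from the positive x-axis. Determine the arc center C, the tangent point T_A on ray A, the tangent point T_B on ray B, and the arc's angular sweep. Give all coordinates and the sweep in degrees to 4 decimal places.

bisector direction at 271.7777° = (0.031022,-0.999519)
center distance |VC| = r/sin(θ/2) = 5.433464/sin(77.2253°) = 5.571372
C = V + |VC|·bis = (11.7998,0.0809)
T_A = V + ((C−V)·d_A)·d_A = V + 1.2319·d_A = (10.4346,5.3401)
T_B = V + ((C−V)·d_B)·d_B = V + 1.2319·d_B = (12.8363,5.4146)
sweep = 180° − θ = 25.5494°

center=(11.7998,0.0809) T_A=(10.4346,5.3401) T_B=(12.8363,5.4146) sweep=25.5494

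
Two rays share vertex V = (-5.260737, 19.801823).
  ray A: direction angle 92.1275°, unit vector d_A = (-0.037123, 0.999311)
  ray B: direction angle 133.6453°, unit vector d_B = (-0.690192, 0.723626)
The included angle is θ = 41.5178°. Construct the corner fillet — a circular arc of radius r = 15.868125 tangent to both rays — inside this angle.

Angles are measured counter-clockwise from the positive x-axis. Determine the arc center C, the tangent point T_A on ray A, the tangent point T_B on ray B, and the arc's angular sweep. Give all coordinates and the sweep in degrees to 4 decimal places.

center=(-22.6720,61.0475) T_A=(-6.8149,61.6365) T_B=(-34.1546,50.0954) sweep=138.4822

bisector direction at 112.8864° = (-0.388905,0.921278)
center distance |VC| = r/sin(θ/2) = 15.868125/sin(20.7589°) = 44.770034
C = V + |VC|·bis = (-22.6720,61.0475)
T_A = V + ((C−V)·d_A)·d_A = V + 41.8636·d_A = (-6.8149,61.6365)
T_B = V + ((C−V)·d_B)·d_B = V + 41.8636·d_B = (-34.1546,50.0954)
sweep = 180° − θ = 138.4822°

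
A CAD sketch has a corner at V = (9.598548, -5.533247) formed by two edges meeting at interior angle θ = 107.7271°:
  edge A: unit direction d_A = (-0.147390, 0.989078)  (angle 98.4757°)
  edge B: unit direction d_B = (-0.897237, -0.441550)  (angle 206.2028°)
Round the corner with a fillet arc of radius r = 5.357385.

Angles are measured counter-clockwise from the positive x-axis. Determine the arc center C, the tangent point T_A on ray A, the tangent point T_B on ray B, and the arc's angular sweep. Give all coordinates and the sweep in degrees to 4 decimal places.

center=(3.7231,-2.4537) T_A=(9.0220,-1.6641) T_B=(6.0887,-7.2605) sweep=72.2729

bisector direction at 152.3392° = (-0.885712,0.464235)
center distance |VC| = r/sin(θ/2) = 5.357385/sin(53.8635°) = 6.633589
C = V + |VC|·bis = (3.7231,-2.4537)
T_A = V + ((C−V)·d_A)·d_A = V + 3.9119·d_A = (9.0220,-1.6641)
T_B = V + ((C−V)·d_B)·d_B = V + 3.9119·d_B = (6.0887,-7.2605)
sweep = 180° − θ = 72.2729°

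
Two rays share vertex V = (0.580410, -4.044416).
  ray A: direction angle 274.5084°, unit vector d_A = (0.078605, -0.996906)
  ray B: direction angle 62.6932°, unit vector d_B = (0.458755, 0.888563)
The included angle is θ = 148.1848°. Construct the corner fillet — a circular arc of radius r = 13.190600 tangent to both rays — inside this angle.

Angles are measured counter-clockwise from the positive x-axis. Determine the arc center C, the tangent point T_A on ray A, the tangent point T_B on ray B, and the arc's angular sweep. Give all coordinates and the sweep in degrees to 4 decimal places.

center=(14.0257,-6.7553) T_A=(0.8759,-7.7921) T_B=(2.3050,-0.7040) sweep=31.8152

bisector direction at 348.6008° = (0.980274,-0.197644)
center distance |VC| = r/sin(θ/2) = 13.190600/sin(74.0924°) = 13.715849
C = V + |VC|·bis = (14.0257,-6.7553)
T_A = V + ((C−V)·d_A)·d_A = V + 3.7593·d_A = (0.8759,-7.7921)
T_B = V + ((C−V)·d_B)·d_B = V + 3.7593·d_B = (2.3050,-0.7040)
sweep = 180° − θ = 31.8152°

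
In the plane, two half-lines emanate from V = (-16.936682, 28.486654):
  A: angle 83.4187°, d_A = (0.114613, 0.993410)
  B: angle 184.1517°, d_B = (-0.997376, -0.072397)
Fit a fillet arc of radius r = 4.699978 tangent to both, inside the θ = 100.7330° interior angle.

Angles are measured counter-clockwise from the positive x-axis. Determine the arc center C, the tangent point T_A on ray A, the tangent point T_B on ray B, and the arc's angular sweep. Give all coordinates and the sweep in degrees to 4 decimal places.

bisector direction at 133.7852° = (-0.691957,0.721939)
center distance |VC| = r/sin(θ/2) = 4.699978/sin(50.3665°) = 6.102755
C = V + |VC|·bis = (-21.1595,32.8925)
T_A = V + ((C−V)·d_A)·d_A = V + 3.8928·d_A = (-16.4905,32.3538)
T_B = V + ((C−V)·d_B)·d_B = V + 3.8928·d_B = (-20.8193,28.2048)
sweep = 180° − θ = 79.2670°

center=(-21.1595,32.8925) T_A=(-16.4905,32.3538) T_B=(-20.8193,28.2048) sweep=79.2670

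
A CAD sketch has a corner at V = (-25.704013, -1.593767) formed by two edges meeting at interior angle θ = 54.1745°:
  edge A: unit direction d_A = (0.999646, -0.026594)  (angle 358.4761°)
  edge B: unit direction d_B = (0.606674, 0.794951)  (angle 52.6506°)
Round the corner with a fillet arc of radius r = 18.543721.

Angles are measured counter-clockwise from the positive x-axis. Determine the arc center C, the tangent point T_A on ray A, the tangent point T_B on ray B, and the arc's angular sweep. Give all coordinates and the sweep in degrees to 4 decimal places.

center=(11.0338,15.9792) T_A=(10.5407,-2.5580) T_B=(-3.7075,27.2292) sweep=125.8255

bisector direction at 25.5634° = (0.902109,0.431509)
center distance |VC| = r/sin(θ/2) = 18.543721/sin(27.0873°) = 40.724391
C = V + |VC|·bis = (11.0338,15.9792)
T_A = V + ((C−V)·d_A)·d_A = V + 36.2575·d_A = (10.5407,-2.5580)
T_B = V + ((C−V)·d_B)·d_B = V + 36.2575·d_B = (-3.7075,27.2292)
sweep = 180° − θ = 125.8255°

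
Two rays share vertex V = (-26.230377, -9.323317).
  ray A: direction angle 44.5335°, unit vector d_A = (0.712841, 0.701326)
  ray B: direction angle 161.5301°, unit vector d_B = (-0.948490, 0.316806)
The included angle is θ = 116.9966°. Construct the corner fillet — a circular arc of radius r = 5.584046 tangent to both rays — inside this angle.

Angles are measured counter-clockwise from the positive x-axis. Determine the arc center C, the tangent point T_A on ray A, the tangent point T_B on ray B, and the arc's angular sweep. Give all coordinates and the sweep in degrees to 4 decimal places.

center=(-27.7072,-2.9427) T_A=(-23.7909,-6.9233) T_B=(-29.4762,-8.2392) sweep=63.0034

bisector direction at 103.0318° = (-0.225492,0.974245)
center distance |VC| = r/sin(θ/2) = 5.584046/sin(58.4983°) = 6.549243
C = V + |VC|·bis = (-27.7072,-2.9427)
T_A = V + ((C−V)·d_A)·d_A = V + 3.4221·d_A = (-23.7909,-6.9233)
T_B = V + ((C−V)·d_B)·d_B = V + 3.4221·d_B = (-29.4762,-8.2392)
sweep = 180° − θ = 63.0034°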